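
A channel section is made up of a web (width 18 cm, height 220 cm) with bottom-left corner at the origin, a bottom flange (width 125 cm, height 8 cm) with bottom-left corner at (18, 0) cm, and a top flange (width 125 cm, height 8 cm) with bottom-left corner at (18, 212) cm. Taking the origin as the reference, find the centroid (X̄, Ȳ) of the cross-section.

X̄ = 32.99 cm, Ȳ = 110.00 cm

web: A = 18 × 220 = 3960.00, centroid at (9.00, 110.00).
bottom flange: A = 125 × 8 = 1000.00, centroid at (80.50, 4.00).
top flange: A = 125 × 8 = 1000.00, centroid at (80.50, 216.00).
ΣA = 5960.00 cm², ΣAX̄ = 196640.00 cm³, ΣAȲ = 655600.00 cm³.
X̄ = 196640.00/5960.00 = 32.99 cm; Ȳ = 655600.00/5960.00 = 110.00 cm.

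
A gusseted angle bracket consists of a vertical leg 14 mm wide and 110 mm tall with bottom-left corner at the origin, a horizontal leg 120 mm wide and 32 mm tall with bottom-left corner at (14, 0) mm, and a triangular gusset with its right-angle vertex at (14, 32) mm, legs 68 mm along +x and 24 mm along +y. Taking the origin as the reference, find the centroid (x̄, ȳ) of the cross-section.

vertical leg: A = 14 × 110 = 1540.00, centroid at (7.00, 55.00).
horizontal leg: A = 120 × 32 = 3840.00, centroid at (74.00, 16.00).
gusset: A = ½·68·24 = 816.00, centroid at (36.67, 40.00).
ΣA = 6196.00 mm², ΣAx̄ = 324860.00 mm³, ΣAȳ = 178780.00 mm³.
x̄ = 324860.00/6196.00 = 52.43 mm; ȳ = 178780.00/6196.00 = 28.85 mm.

x̄ = 52.43 mm, ȳ = 28.85 mm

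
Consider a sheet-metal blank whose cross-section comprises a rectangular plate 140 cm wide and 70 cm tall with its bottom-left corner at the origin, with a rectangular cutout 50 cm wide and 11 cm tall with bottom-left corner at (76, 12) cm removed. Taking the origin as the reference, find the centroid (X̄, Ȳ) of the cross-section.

X̄ = 68.16 cm, Ȳ = 36.04 cm

plate: A = 140 × 70 = 9800.00, centroid at (70.00, 35.00).
hole: A = −(50 × 11) = -550.00, centroid at (101.00, 17.50).
ΣA = 9250.00 cm², ΣAX̄ = 630450.00 cm³, ΣAȲ = 333375.00 cm³.
X̄ = 630450.00/9250.00 = 68.16 cm; Ȳ = 333375.00/9250.00 = 36.04 cm.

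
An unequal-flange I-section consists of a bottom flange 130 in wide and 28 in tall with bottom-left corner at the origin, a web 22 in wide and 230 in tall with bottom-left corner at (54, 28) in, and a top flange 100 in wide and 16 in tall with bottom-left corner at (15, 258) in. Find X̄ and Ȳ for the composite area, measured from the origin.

bottom flange: A = 130 × 28 = 3640.00, centroid at (65.00, 14.00).
web: A = 22 × 230 = 5060.00, centroid at (65.00, 143.00).
top flange: A = 100 × 16 = 1600.00, centroid at (65.00, 266.00).
ΣA = 10300.00 in²
ΣAX̄ = (3640.00)(65.00) + (5060.00)(65.00) + (1600.00)(65.00) = 669500.00 in³
ΣAȲ = (3640.00)(14.00) + (5060.00)(143.00) + (1600.00)(266.00) = 1200140.00 in³
X̄ = 669500.00 / 10300.00 = 65.00 in
Ȳ = 1200140.00 / 10300.00 = 116.52 in

X̄ = 65.00 in, Ȳ = 116.52 in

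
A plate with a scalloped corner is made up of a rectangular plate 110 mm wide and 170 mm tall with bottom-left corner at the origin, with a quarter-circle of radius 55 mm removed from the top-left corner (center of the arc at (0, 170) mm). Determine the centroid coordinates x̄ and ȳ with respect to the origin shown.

plate: A = 110 × 170 = 18700.00, centroid at (55.00, 85.00).
removed quarter-circle: A = −¼π·55² = -2375.83, centroid at (23.34, 146.66).
ΣA = 16324.17 mm²
ΣAx̄ = (18700.00)(55.00) + (-2375.83)(23.34) = 973041.67 mm³
ΣAȳ = (18700.00)(85.00) + (-2375.83)(146.66) = 1241067.33 mm³
x̄ = 973041.67 / 16324.17 = 59.61 mm
ȳ = 1241067.33 / 16324.17 = 76.03 mm

x̄ = 59.61 mm, ȳ = 76.03 mm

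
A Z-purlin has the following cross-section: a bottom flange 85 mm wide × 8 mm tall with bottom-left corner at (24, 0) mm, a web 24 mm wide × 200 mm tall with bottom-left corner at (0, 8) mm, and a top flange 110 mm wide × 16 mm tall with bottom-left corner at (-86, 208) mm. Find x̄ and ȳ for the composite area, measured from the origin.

x̄ = 6.67 mm, ȳ = 124.49 mm

bottom flange: A = 85 × 8 = 680.00, centroid at (66.50, 4.00).
web: A = 24 × 200 = 4800.00, centroid at (12.00, 108.00).
top flange: A = 110 × 16 = 1760.00, centroid at (-31.00, 216.00).
ΣA = 7240.00 mm²
ΣAx̄ = (680.00)(66.50) + (4800.00)(12.00) + (1760.00)(-31.00) = 48260.00 mm³
ΣAȳ = (680.00)(4.00) + (4800.00)(108.00) + (1760.00)(216.00) = 901280.00 mm³
x̄ = 48260.00 / 7240.00 = 6.67 mm
ȳ = 901280.00 / 7240.00 = 124.49 mm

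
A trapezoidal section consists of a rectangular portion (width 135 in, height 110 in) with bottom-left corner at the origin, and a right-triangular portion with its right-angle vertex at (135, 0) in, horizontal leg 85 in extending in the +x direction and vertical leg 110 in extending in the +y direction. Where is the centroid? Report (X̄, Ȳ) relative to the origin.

X̄ = 90.45 in, Ȳ = 50.61 in

Part | A | x̄ᵢ | ȳᵢ | A·x̄ᵢ | A·ȳᵢ
rectangular portion | 14850.00 | 67.50 | 55.00 | 1002375.00 | 816750.00
triangular portion | 4675.00 | 163.33 | 36.67 | 763583.33 | 171416.67
Σ | 19525.00 |  |  | 1765958.33 | 988166.67
X̄ = 1765958.33 / 19525.00 = 90.45 in
Ȳ = 988166.67 / 19525.00 = 50.61 in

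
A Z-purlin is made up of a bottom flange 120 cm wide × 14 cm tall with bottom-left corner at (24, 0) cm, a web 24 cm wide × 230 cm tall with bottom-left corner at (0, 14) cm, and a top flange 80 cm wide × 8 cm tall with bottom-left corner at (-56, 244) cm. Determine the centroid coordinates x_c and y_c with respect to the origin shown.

Part | A | x̄ᵢ | ȳᵢ | A·x̄ᵢ | A·ȳᵢ
bottom flange | 1680.00 | 84.00 | 7.00 | 141120.00 | 11760.00
web | 5520.00 | 12.00 | 129.00 | 66240.00 | 712080.00
top flange | 640.00 | -16.00 | 248.00 | -10240.00 | 158720.00
Σ | 7840.00 |  |  | 197120.00 | 882560.00
x_c = 197120.00 / 7840.00 = 25.14 cm
y_c = 882560.00 / 7840.00 = 112.57 cm

x_c = 25.14 cm, y_c = 112.57 cm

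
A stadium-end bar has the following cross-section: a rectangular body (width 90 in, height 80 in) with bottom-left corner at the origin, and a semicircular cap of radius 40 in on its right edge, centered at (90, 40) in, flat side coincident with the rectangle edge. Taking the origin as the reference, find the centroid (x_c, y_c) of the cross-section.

x_c = 61.04 in, y_c = 40.00 in

rectangular body: A = 90 × 80 = 7200.00, centroid at (45.00, 40.00).
semicircular end: A = ½π·40² = 2513.27, centroid at (106.98, 40.00).
ΣA = 9713.27 in²
ΣAx_c = (7200.00)(45.00) + (2513.27)(106.98) = 592861.34 in³
ΣAy_c = (7200.00)(40.00) + (2513.27)(40.00) = 388530.96 in³
x_c = 592861.34 / 9713.27 = 61.04 in
y_c = 388530.96 / 9713.27 = 40.00 in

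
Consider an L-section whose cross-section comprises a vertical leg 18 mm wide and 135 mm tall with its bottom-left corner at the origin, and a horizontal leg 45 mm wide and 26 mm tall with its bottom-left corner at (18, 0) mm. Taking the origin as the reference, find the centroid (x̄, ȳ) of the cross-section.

vertical leg: A = 18 × 135 = 2430.00, centroid at (9.00, 67.50).
horizontal leg: A = 45 × 26 = 1170.00, centroid at (40.50, 13.00).
ΣA = 3600.00 mm²
ΣAx̄ = (2430.00)(9.00) + (1170.00)(40.50) = 69255.00 mm³
ΣAȳ = (2430.00)(67.50) + (1170.00)(13.00) = 179235.00 mm³
x̄ = 69255.00 / 3600.00 = 19.24 mm
ȳ = 179235.00 / 3600.00 = 49.79 mm

x̄ = 19.24 mm, ȳ = 49.79 mm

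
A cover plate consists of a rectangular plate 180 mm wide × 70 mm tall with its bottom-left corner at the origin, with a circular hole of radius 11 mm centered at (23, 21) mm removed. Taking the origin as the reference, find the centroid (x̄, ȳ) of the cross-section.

x̄ = 92.08 mm, ȳ = 35.44 mm

plate: A = 180 × 70 = 12600.00, centroid at (90.00, 35.00).
hole: A = −π·11² = -380.13, centroid at (23.00, 21.00).
ΣA = 12219.87 mm²
ΣAx̄ = (12600.00)(90.00) + (-380.13)(23.00) = 1125256.95 mm³
ΣAȳ = (12600.00)(35.00) + (-380.13)(21.00) = 433017.21 mm³
x̄ = 1125256.95 / 12219.87 = 92.08 mm
ȳ = 433017.21 / 12219.87 = 35.44 mm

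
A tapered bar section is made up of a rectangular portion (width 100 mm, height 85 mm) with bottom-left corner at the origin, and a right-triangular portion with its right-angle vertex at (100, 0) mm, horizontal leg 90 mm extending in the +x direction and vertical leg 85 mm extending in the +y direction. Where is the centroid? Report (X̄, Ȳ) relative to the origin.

X̄ = 74.83 mm, Ȳ = 38.10 mm

rectangular portion: A = 100 × 85 = 8500.00, centroid at (50.00, 42.50).
triangular portion: A = ½·90·85 = 3825.00, centroid at (130.00, 28.33).
ΣA = 12325.00 mm²
ΣAX̄ = (8500.00)(50.00) + (3825.00)(130.00) = 922250.00 mm³
ΣAȲ = (8500.00)(42.50) + (3825.00)(28.33) = 469625.00 mm³
X̄ = 922250.00 / 12325.00 = 74.83 mm
Ȳ = 469625.00 / 12325.00 = 38.10 mm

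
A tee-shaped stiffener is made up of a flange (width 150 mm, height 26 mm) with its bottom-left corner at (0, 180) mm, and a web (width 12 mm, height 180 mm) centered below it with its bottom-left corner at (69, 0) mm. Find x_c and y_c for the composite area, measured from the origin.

web: A = 12 × 180 = 2160.00, centroid at (75.00, 90.00).
flange: A = 150 × 26 = 3900.00, centroid at (75.00, 193.00).
ΣA = 6060.00 mm²
ΣAx_c = (2160.00)(75.00) + (3900.00)(75.00) = 454500.00 mm³
ΣAy_c = (2160.00)(90.00) + (3900.00)(193.00) = 947100.00 mm³
x_c = 454500.00 / 6060.00 = 75.00 mm
y_c = 947100.00 / 6060.00 = 156.29 mm

x_c = 75.00 mm, y_c = 156.29 mm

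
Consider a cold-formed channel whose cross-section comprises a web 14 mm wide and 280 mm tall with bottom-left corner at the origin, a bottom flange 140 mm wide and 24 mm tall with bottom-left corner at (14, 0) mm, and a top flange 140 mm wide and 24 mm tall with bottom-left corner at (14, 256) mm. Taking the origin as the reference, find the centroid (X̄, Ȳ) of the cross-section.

X̄ = 55.63 mm, Ȳ = 140.00 mm

web: A = 14 × 280 = 3920.00, centroid at (7.00, 140.00).
bottom flange: A = 140 × 24 = 3360.00, centroid at (84.00, 12.00).
top flange: A = 140 × 24 = 3360.00, centroid at (84.00, 268.00).
ΣA = 10640.00 mm²
ΣAX̄ = (3920.00)(7.00) + (3360.00)(84.00) + (3360.00)(84.00) = 591920.00 mm³
ΣAȲ = (3920.00)(140.00) + (3360.00)(12.00) + (3360.00)(268.00) = 1489600.00 mm³
X̄ = 591920.00 / 10640.00 = 55.63 mm
Ȳ = 1489600.00 / 10640.00 = 140.00 mm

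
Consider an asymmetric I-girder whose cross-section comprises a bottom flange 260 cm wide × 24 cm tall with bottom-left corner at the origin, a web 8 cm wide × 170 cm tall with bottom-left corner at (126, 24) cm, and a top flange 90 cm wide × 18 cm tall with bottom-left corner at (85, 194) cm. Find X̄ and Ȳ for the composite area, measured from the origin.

Part | A | x̄ᵢ | ȳᵢ | A·x̄ᵢ | A·ȳᵢ
bottom flange | 6240.00 | 130.00 | 12.00 | 811200.00 | 74880.00
web | 1360.00 | 130.00 | 109.00 | 176800.00 | 148240.00
top flange | 1620.00 | 130.00 | 203.00 | 210600.00 | 328860.00
Σ | 9220.00 |  |  | 1198600.00 | 551980.00
X̄ = 1198600.00 / 9220.00 = 130.00 cm
Ȳ = 551980.00 / 9220.00 = 59.87 cm

X̄ = 130.00 cm, Ȳ = 59.87 cm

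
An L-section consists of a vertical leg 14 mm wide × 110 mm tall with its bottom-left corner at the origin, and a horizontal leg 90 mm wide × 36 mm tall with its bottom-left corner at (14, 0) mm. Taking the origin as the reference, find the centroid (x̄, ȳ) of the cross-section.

x̄ = 42.25 mm, ȳ = 29.92 mm

vertical leg: A = 14 × 110 = 1540.00, centroid at (7.00, 55.00).
horizontal leg: A = 90 × 36 = 3240.00, centroid at (59.00, 18.00).
ΣA = 4780.00 mm²
ΣAx̄ = (1540.00)(7.00) + (3240.00)(59.00) = 201940.00 mm³
ΣAȳ = (1540.00)(55.00) + (3240.00)(18.00) = 143020.00 mm³
x̄ = 201940.00 / 4780.00 = 42.25 mm
ȳ = 143020.00 / 4780.00 = 29.92 mm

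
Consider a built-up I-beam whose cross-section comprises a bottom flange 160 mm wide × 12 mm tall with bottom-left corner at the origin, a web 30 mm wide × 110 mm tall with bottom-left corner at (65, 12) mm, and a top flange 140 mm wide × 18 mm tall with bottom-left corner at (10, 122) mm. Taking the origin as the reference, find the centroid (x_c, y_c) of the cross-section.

x_c = 80.00 mm, y_c = 72.71 mm

Part | A | x̄ᵢ | ȳᵢ | A·x̄ᵢ | A·ȳᵢ
bottom flange | 1920.00 | 80.00 | 6.00 | 153600.00 | 11520.00
web | 3300.00 | 80.00 | 67.00 | 264000.00 | 221100.00
top flange | 2520.00 | 80.00 | 131.00 | 201600.00 | 330120.00
Σ | 7740.00 |  |  | 619200.00 | 562740.00
x_c = 619200.00 / 7740.00 = 80.00 mm
y_c = 562740.00 / 7740.00 = 72.71 mm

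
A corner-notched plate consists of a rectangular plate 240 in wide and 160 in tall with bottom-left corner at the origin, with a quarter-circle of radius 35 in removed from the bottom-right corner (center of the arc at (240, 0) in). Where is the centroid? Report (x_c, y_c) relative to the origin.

x_c = 117.30 in, y_c = 81.67 in

plate: A = 240 × 160 = 38400.00, centroid at (120.00, 80.00).
removed quarter-circle: A = −¼π·35² = -962.11, centroid at (225.15, 14.85).
ΣA = 37437.89 in², ΣAx_c = 4391384.61 in³, ΣAy_c = 3057708.33 in³.
x_c = 4391384.61/37437.89 = 117.30 in; y_c = 3057708.33/37437.89 = 81.67 in.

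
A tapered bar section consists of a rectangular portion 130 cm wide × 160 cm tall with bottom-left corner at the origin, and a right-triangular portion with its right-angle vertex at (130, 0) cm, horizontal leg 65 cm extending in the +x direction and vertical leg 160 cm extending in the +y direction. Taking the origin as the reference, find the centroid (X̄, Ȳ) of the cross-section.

X̄ = 82.33 cm, Ȳ = 74.67 cm

Part | A | x̄ᵢ | ȳᵢ | A·x̄ᵢ | A·ȳᵢ
rectangular portion | 20800.00 | 65.00 | 80.00 | 1352000.00 | 1664000.00
triangular portion | 5200.00 | 151.67 | 53.33 | 788666.67 | 277333.33
Σ | 26000.00 |  |  | 2140666.67 | 1941333.33
X̄ = 2140666.67 / 26000.00 = 82.33 cm
Ȳ = 1941333.33 / 26000.00 = 74.67 cm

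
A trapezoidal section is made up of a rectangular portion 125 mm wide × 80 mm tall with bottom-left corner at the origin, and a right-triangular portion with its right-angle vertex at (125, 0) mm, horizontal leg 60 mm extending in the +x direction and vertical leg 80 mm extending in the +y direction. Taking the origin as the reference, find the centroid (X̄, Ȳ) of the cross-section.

X̄ = 78.47 mm, Ȳ = 37.42 mm

rectangular portion: A = 125 × 80 = 10000.00, centroid at (62.50, 40.00).
triangular portion: A = ½·60·80 = 2400.00, centroid at (145.00, 26.67).
ΣA = 12400.00 mm²
ΣAX̄ = (10000.00)(62.50) + (2400.00)(145.00) = 973000.00 mm³
ΣAȲ = (10000.00)(40.00) + (2400.00)(26.67) = 464000.00 mm³
X̄ = 973000.00 / 12400.00 = 78.47 mm
Ȳ = 464000.00 / 12400.00 = 37.42 mm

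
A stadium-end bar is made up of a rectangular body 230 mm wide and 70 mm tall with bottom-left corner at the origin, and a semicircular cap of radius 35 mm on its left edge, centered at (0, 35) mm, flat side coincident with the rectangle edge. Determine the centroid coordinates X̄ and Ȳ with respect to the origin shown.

rectangular body: A = 230 × 70 = 16100.00, centroid at (115.00, 35.00).
semicircular end: A = ½π·35² = 1924.23, centroid at (-14.85, 35.00).
ΣA = 18024.23 mm²
ΣAX̄ = (16100.00)(115.00) + (1924.23)(-14.85) = 1822916.67 mm³
ΣAȲ = (16100.00)(35.00) + (1924.23)(35.00) = 630847.89 mm³
X̄ = 1822916.67 / 18024.23 = 101.14 mm
Ȳ = 630847.89 / 18024.23 = 35.00 mm

X̄ = 101.14 mm, Ȳ = 35.00 mm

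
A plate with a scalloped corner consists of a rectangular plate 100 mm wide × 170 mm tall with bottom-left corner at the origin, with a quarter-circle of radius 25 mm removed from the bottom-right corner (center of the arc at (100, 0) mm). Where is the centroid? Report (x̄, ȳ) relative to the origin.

x̄ = 48.83 mm, ȳ = 87.21 mm

plate: A = 100 × 170 = 17000.00, centroid at (50.00, 85.00).
removed quarter-circle: A = −¼π·25² = -490.87, centroid at (89.39, 10.61).
ΣA = 16509.13 mm², ΣAx̄ = 806120.95 mm³, ΣAȳ = 1439791.67 mm³.
x̄ = 806120.95/16509.13 = 48.83 mm; ȳ = 1439791.67/16509.13 = 87.21 mm.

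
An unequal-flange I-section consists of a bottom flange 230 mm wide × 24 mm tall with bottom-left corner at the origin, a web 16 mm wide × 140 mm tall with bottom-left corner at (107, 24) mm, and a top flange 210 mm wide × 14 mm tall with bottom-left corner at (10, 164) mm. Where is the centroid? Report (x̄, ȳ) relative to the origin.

Part | A | x̄ᵢ | ȳᵢ | A·x̄ᵢ | A·ȳᵢ
bottom flange | 5520.00 | 115.00 | 12.00 | 634800.00 | 66240.00
web | 2240.00 | 115.00 | 94.00 | 257600.00 | 210560.00
top flange | 2940.00 | 115.00 | 171.00 | 338100.00 | 502740.00
Σ | 10700.00 |  |  | 1230500.00 | 779540.00
x̄ = 1230500.00 / 10700.00 = 115.00 mm
ȳ = 779540.00 / 10700.00 = 72.85 mm

x̄ = 115.00 mm, ȳ = 72.85 mm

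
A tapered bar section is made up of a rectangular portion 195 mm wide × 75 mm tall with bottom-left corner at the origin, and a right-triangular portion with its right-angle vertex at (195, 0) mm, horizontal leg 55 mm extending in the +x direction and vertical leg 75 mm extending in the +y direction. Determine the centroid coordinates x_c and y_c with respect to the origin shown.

rectangular portion: A = 195 × 75 = 14625.00, centroid at (97.50, 37.50).
triangular portion: A = ½·55·75 = 2062.50, centroid at (213.33, 25.00).
ΣA = 16687.50 mm², ΣAx_c = 1865937.50 mm³, ΣAy_c = 600000.00 mm³.
x_c = 1865937.50/16687.50 = 111.82 mm; y_c = 600000.00/16687.50 = 35.96 mm.

x_c = 111.82 mm, y_c = 35.96 mm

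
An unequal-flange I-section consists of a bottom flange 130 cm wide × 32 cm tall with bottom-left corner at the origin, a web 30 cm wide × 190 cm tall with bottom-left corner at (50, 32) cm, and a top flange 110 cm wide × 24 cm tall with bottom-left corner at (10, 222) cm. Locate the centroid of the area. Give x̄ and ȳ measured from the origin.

x̄ = 65.00 cm, ȳ = 112.66 cm

bottom flange: A = 130 × 32 = 4160.00, centroid at (65.00, 16.00).
web: A = 30 × 190 = 5700.00, centroid at (65.00, 127.00).
top flange: A = 110 × 24 = 2640.00, centroid at (65.00, 234.00).
ΣA = 12500.00 cm²
ΣAx̄ = (4160.00)(65.00) + (5700.00)(65.00) + (2640.00)(65.00) = 812500.00 cm³
ΣAȳ = (4160.00)(16.00) + (5700.00)(127.00) + (2640.00)(234.00) = 1408220.00 cm³
x̄ = 812500.00 / 12500.00 = 65.00 cm
ȳ = 1408220.00 / 12500.00 = 112.66 cm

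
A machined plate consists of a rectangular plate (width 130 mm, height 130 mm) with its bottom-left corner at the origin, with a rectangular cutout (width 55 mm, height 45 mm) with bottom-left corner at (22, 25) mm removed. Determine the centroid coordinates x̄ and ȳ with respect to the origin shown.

plate: A = 130 × 130 = 16900.00, centroid at (65.00, 65.00).
hole: A = −(55 × 45) = -2475.00, centroid at (49.50, 47.50).
ΣA = 14425.00 mm²
ΣAx̄ = (16900.00)(65.00) + (-2475.00)(49.50) = 975987.50 mm³
ΣAȳ = (16900.00)(65.00) + (-2475.00)(47.50) = 980937.50 mm³
x̄ = 975987.50 / 14425.00 = 67.66 mm
ȳ = 980937.50 / 14425.00 = 68.00 mm

x̄ = 67.66 mm, ȳ = 68.00 mm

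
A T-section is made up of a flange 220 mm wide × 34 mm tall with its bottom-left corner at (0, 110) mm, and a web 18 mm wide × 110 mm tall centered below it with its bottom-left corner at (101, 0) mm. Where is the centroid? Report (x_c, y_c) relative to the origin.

Part | A | x̄ᵢ | ȳᵢ | A·x̄ᵢ | A·ȳᵢ
web | 1980.00 | 110.00 | 55.00 | 217800.00 | 108900.00
flange | 7480.00 | 110.00 | 127.00 | 822800.00 | 949960.00
Σ | 9460.00 |  |  | 1040600.00 | 1058860.00
x_c = 1040600.00 / 9460.00 = 110.00 mm
y_c = 1058860.00 / 9460.00 = 111.93 mm

x_c = 110.00 mm, y_c = 111.93 mm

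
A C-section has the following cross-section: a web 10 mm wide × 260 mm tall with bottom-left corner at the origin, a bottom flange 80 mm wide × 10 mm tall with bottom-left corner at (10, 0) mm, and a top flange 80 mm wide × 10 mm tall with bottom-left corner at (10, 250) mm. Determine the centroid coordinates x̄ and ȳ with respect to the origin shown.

x̄ = 22.14 mm, ȳ = 130.00 mm

web: A = 10 × 260 = 2600.00, centroid at (5.00, 130.00).
bottom flange: A = 80 × 10 = 800.00, centroid at (50.00, 5.00).
top flange: A = 80 × 10 = 800.00, centroid at (50.00, 255.00).
ΣA = 4200.00 mm², ΣAx̄ = 93000.00 mm³, ΣAȳ = 546000.00 mm³.
x̄ = 93000.00/4200.00 = 22.14 mm; ȳ = 546000.00/4200.00 = 130.00 mm.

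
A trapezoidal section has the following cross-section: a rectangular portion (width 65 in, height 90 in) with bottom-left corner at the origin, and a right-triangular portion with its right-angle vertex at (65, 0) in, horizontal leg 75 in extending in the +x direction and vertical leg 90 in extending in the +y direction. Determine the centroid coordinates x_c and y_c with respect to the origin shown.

rectangular portion: A = 65 × 90 = 5850.00, centroid at (32.50, 45.00).
triangular portion: A = ½·75·90 = 3375.00, centroid at (90.00, 30.00).
ΣA = 9225.00 in², ΣAx_c = 493875.00 in³, ΣAy_c = 364500.00 in³.
x_c = 493875.00/9225.00 = 53.54 in; y_c = 364500.00/9225.00 = 39.51 in.

x_c = 53.54 in, y_c = 39.51 in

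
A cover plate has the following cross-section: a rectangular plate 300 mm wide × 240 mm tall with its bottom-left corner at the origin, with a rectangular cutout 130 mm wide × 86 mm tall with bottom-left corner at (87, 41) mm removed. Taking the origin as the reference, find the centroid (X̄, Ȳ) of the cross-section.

X̄ = 149.63 mm, Ȳ = 126.62 mm

plate: A = 300 × 240 = 72000.00, centroid at (150.00, 120.00).
hole: A = −(130 × 86) = -11180.00, centroid at (152.00, 84.00).
ΣA = 60820.00 mm²
ΣAX̄ = (72000.00)(150.00) + (-11180.00)(152.00) = 9100640.00 mm³
ΣAȲ = (72000.00)(120.00) + (-11180.00)(84.00) = 7700880.00 mm³
X̄ = 9100640.00 / 60820.00 = 149.63 mm
Ȳ = 7700880.00 / 60820.00 = 126.62 mm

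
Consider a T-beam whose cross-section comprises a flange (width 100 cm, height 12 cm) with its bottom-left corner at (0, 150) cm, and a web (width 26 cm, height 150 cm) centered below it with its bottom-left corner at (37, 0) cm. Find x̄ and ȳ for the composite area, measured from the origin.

web: A = 26 × 150 = 3900.00, centroid at (50.00, 75.00).
flange: A = 100 × 12 = 1200.00, centroid at (50.00, 156.00).
ΣA = 5100.00 cm², ΣAx̄ = 255000.00 cm³, ΣAȳ = 479700.00 cm³.
x̄ = 255000.00/5100.00 = 50.00 cm; ȳ = 479700.00/5100.00 = 94.06 cm.

x̄ = 50.00 cm, ȳ = 94.06 cm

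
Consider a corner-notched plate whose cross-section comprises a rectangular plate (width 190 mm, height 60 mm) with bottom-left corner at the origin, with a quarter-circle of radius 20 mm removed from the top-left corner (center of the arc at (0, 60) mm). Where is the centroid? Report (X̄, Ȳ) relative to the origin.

X̄ = 97.45 mm, Ȳ = 29.39 mm

plate: A = 190 × 60 = 11400.00, centroid at (95.00, 30.00).
removed quarter-circle: A = −¼π·20² = -314.16, centroid at (8.49, 51.51).
ΣA = 11085.84 mm²
ΣAX̄ = (11400.00)(95.00) + (-314.16)(8.49) = 1080333.33 mm³
ΣAȲ = (11400.00)(30.00) + (-314.16)(51.51) = 325817.11 mm³
X̄ = 1080333.33 / 11085.84 = 97.45 mm
Ȳ = 325817.11 / 11085.84 = 29.39 mm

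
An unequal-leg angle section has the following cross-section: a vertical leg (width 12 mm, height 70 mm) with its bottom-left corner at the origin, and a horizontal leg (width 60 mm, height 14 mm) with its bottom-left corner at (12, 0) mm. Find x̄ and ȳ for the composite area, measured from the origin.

vertical leg: A = 12 × 70 = 840.00, centroid at (6.00, 35.00).
horizontal leg: A = 60 × 14 = 840.00, centroid at (42.00, 7.00).
ΣA = 1680.00 mm²
ΣAx̄ = (840.00)(6.00) + (840.00)(42.00) = 40320.00 mm³
ΣAȳ = (840.00)(35.00) + (840.00)(7.00) = 35280.00 mm³
x̄ = 40320.00 / 1680.00 = 24.00 mm
ȳ = 35280.00 / 1680.00 = 21.00 mm

x̄ = 24.00 mm, ȳ = 21.00 mm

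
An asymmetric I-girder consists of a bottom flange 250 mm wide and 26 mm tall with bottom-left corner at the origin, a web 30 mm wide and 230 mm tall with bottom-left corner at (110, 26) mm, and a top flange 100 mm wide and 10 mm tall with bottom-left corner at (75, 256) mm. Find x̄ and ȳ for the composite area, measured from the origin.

bottom flange: A = 250 × 26 = 6500.00, centroid at (125.00, 13.00).
web: A = 30 × 230 = 6900.00, centroid at (125.00, 141.00).
top flange: A = 100 × 10 = 1000.00, centroid at (125.00, 261.00).
ΣA = 14400.00 mm², ΣAx̄ = 1800000.00 mm³, ΣAȳ = 1318400.00 mm³.
x̄ = 1800000.00/14400.00 = 125.00 mm; ȳ = 1318400.00/14400.00 = 91.56 mm.

x̄ = 125.00 mm, ȳ = 91.56 mm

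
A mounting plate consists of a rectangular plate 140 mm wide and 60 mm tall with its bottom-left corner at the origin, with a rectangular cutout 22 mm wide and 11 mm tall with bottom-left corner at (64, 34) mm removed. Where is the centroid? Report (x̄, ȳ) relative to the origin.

x̄ = 69.85 mm, ȳ = 29.72 mm

plate: A = 140 × 60 = 8400.00, centroid at (70.00, 30.00).
hole: A = −(22 × 11) = -242.00, centroid at (75.00, 39.50).
ΣA = 8158.00 mm²
ΣAx̄ = (8400.00)(70.00) + (-242.00)(75.00) = 569850.00 mm³
ΣAȳ = (8400.00)(30.00) + (-242.00)(39.50) = 242441.00 mm³
x̄ = 569850.00 / 8158.00 = 69.85 mm
ȳ = 242441.00 / 8158.00 = 29.72 mm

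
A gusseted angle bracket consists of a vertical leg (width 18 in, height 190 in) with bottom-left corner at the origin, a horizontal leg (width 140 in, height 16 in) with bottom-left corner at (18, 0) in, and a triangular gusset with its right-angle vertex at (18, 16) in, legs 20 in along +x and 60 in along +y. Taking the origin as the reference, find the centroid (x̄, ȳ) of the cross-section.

Part | A | x̄ᵢ | ȳᵢ | A·x̄ᵢ | A·ȳᵢ
vertical leg | 3420.00 | 9.00 | 95.00 | 30780.00 | 324900.00
horizontal leg | 2240.00 | 88.00 | 8.00 | 197120.00 | 17920.00
gusset | 600.00 | 24.67 | 36.00 | 14800.00 | 21600.00
Σ | 6260.00 |  |  | 242700.00 | 364420.00
x̄ = 242700.00 / 6260.00 = 38.77 in
ȳ = 364420.00 / 6260.00 = 58.21 in

x̄ = 38.77 in, ȳ = 58.21 in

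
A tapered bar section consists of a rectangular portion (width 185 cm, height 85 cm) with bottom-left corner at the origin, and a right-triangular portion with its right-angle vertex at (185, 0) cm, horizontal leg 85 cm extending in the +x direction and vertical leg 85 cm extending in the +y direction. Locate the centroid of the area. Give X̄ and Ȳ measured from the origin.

X̄ = 115.07 cm, Ȳ = 39.85 cm

rectangular portion: A = 185 × 85 = 15725.00, centroid at (92.50, 42.50).
triangular portion: A = ½·85·85 = 3612.50, centroid at (213.33, 28.33).
ΣA = 19337.50 cm²
ΣAX̄ = (15725.00)(92.50) + (3612.50)(213.33) = 2225229.17 cm³
ΣAȲ = (15725.00)(42.50) + (3612.50)(28.33) = 770666.67 cm³
X̄ = 2225229.17 / 19337.50 = 115.07 cm
Ȳ = 770666.67 / 19337.50 = 39.85 cm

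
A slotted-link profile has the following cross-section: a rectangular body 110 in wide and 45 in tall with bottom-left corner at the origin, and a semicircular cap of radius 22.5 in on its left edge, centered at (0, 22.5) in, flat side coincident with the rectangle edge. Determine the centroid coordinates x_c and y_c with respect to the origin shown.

Part | A | x̄ᵢ | ȳᵢ | A·x̄ᵢ | A·ȳᵢ
rectangular body | 4950.00 | 55.00 | 22.50 | 272250.00 | 111375.00
semicircular end | 795.22 | -9.55 | 22.50 | -7593.75 | 17892.35
Σ | 5745.22 |  |  | 264656.25 | 129267.35
x_c = 264656.25 / 5745.22 = 46.07 in
y_c = 129267.35 / 5745.22 = 22.50 in

x_c = 46.07 in, y_c = 22.50 in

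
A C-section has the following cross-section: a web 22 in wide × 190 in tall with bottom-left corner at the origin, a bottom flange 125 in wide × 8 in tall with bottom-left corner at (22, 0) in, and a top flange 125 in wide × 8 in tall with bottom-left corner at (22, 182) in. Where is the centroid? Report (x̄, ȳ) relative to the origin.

x̄ = 34.79 in, ȳ = 95.00 in

Part | A | x̄ᵢ | ȳᵢ | A·x̄ᵢ | A·ȳᵢ
web | 4180.00 | 11.00 | 95.00 | 45980.00 | 397100.00
bottom flange | 1000.00 | 84.50 | 4.00 | 84500.00 | 4000.00
top flange | 1000.00 | 84.50 | 186.00 | 84500.00 | 186000.00
Σ | 6180.00 |  |  | 214980.00 | 587100.00
x̄ = 214980.00 / 6180.00 = 34.79 in
ȳ = 587100.00 / 6180.00 = 95.00 in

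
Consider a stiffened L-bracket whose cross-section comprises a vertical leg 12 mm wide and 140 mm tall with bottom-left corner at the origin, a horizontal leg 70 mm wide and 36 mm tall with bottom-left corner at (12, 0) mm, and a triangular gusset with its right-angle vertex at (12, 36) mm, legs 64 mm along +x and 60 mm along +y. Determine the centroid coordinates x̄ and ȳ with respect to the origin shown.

vertical leg: A = 12 × 140 = 1680.00, centroid at (6.00, 70.00).
horizontal leg: A = 70 × 36 = 2520.00, centroid at (47.00, 18.00).
gusset: A = ½·64·60 = 1920.00, centroid at (33.33, 56.00).
ΣA = 6120.00 mm², ΣAx̄ = 192520.00 mm³, ΣAȳ = 270480.00 mm³.
x̄ = 192520.00/6120.00 = 31.46 mm; ȳ = 270480.00/6120.00 = 44.20 mm.

x̄ = 31.46 mm, ȳ = 44.20 mm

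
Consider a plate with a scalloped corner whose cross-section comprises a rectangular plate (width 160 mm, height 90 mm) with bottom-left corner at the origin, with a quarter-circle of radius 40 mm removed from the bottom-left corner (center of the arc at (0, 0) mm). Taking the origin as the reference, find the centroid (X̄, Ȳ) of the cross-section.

plate: A = 160 × 90 = 14400.00, centroid at (80.00, 45.00).
removed quarter-circle: A = −¼π·40² = -1256.64, centroid at (16.98, 16.98).
ΣA = 13143.36 mm², ΣAX̄ = 1130666.67 mm³, ΣAȲ = 626666.67 mm³.
X̄ = 1130666.67/13143.36 = 86.03 mm; Ȳ = 626666.67/13143.36 = 47.68 mm.

X̄ = 86.03 mm, Ȳ = 47.68 mm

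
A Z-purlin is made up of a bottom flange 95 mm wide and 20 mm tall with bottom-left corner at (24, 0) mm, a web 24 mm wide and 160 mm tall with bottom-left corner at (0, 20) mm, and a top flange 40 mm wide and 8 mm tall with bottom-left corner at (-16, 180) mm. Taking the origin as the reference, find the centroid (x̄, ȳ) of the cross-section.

Part | A | x̄ᵢ | ȳᵢ | A·x̄ᵢ | A·ȳᵢ
bottom flange | 1900.00 | 71.50 | 10.00 | 135850.00 | 19000.00
web | 3840.00 | 12.00 | 100.00 | 46080.00 | 384000.00
top flange | 320.00 | 4.00 | 184.00 | 1280.00 | 58880.00
Σ | 6060.00 |  |  | 183210.00 | 461880.00
x̄ = 183210.00 / 6060.00 = 30.23 mm
ȳ = 461880.00 / 6060.00 = 76.22 mm

x̄ = 30.23 mm, ȳ = 76.22 mm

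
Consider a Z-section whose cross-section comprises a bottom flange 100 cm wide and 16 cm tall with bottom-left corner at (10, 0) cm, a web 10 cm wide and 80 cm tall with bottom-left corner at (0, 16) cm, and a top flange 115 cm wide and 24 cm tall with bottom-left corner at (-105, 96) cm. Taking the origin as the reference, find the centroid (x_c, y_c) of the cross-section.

bottom flange: A = 100 × 16 = 1600.00, centroid at (60.00, 8.00).
web: A = 10 × 80 = 800.00, centroid at (5.00, 56.00).
top flange: A = 115 × 24 = 2760.00, centroid at (-47.50, 108.00).
ΣA = 5160.00 cm², ΣAx_c = -31100.00 cm³, ΣAy_c = 355680.00 cm³.
x_c = -31100.00/5160.00 = -6.03 cm; y_c = 355680.00/5160.00 = 68.93 cm.

x_c = -6.03 cm, y_c = 68.93 cm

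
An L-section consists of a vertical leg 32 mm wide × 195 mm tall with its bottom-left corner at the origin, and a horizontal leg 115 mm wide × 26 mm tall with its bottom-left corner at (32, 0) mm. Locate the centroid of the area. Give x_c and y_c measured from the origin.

Part | A | x̄ᵢ | ȳᵢ | A·x̄ᵢ | A·ȳᵢ
vertical leg | 6240.00 | 16.00 | 97.50 | 99840.00 | 608400.00
horizontal leg | 2990.00 | 89.50 | 13.00 | 267605.00 | 38870.00
Σ | 9230.00 |  |  | 367445.00 | 647270.00
x_c = 367445.00 / 9230.00 = 39.81 mm
y_c = 647270.00 / 9230.00 = 70.13 mm

x_c = 39.81 mm, y_c = 70.13 mm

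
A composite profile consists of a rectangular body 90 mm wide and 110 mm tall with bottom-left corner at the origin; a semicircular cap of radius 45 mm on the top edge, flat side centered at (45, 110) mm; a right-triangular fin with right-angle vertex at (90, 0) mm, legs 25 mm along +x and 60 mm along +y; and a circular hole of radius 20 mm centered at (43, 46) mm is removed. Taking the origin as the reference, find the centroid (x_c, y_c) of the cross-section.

rectangular body: A = 90 × 110 = 9900.00, centroid at (45.00, 55.00).
semicircular top: A = ½π·45² = 3180.86, centroid at (45.00, 129.10).
triangular fin: A = ½·25·60 = 750.00, centroid at (98.33, 20.00).
hole: A = −π·20² = -1256.64, centroid at (43.00, 46.00).
ΣA = 12574.23 mm²
ΣAx_c = (9900.00)(45.00) + (3180.86)(45.00) + (750.00)(98.33) + (-1256.64)(43.00) = 608353.42 mm³
ΣAy_c = (9900.00)(55.00) + (3180.86)(129.10) + (750.00)(20.00) + (-1256.64)(46.00) = 912339.58 mm³
x_c = 608353.42 / 12574.23 = 48.38 mm
y_c = 912339.58 / 12574.23 = 72.56 mm

x_c = 48.38 mm, y_c = 72.56 mm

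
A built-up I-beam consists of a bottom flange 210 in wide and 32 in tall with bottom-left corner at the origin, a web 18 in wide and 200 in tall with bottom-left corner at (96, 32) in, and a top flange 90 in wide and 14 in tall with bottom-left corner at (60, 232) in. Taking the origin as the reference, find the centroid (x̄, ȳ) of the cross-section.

x̄ = 105.00 in, ȳ = 76.33 in

bottom flange: A = 210 × 32 = 6720.00, centroid at (105.00, 16.00).
web: A = 18 × 200 = 3600.00, centroid at (105.00, 132.00).
top flange: A = 90 × 14 = 1260.00, centroid at (105.00, 239.00).
ΣA = 11580.00 in², ΣAx̄ = 1215900.00 in³, ΣAȳ = 883860.00 in³.
x̄ = 1215900.00/11580.00 = 105.00 in; ȳ = 883860.00/11580.00 = 76.33 in.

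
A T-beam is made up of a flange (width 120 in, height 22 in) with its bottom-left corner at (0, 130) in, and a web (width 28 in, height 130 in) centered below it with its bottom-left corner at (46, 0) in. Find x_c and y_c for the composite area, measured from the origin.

x_c = 60.00 in, y_c = 96.95 in

Part | A | x̄ᵢ | ȳᵢ | A·x̄ᵢ | A·ȳᵢ
web | 3640.00 | 60.00 | 65.00 | 218400.00 | 236600.00
flange | 2640.00 | 60.00 | 141.00 | 158400.00 | 372240.00
Σ | 6280.00 |  |  | 376800.00 | 608840.00
x_c = 376800.00 / 6280.00 = 60.00 in
y_c = 608840.00 / 6280.00 = 96.95 in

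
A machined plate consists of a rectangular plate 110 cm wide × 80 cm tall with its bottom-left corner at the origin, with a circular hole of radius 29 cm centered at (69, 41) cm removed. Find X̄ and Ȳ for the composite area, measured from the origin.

X̄ = 48.99 cm, Ȳ = 39.57 cm

plate: A = 110 × 80 = 8800.00, centroid at (55.00, 40.00).
hole: A = −π·29² = -2642.08, centroid at (69.00, 41.00).
ΣA = 6157.92 cm², ΣAX̄ = 301696.52 cm³, ΣAȲ = 243674.74 cm³.
X̄ = 301696.52/6157.92 = 48.99 cm; Ȳ = 243674.74/6157.92 = 39.57 cm.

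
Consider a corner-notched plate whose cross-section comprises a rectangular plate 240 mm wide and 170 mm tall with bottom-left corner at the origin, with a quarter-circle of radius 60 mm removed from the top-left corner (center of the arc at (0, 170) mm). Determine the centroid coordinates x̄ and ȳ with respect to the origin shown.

x̄ = 127.04 mm, ȳ = 80.57 mm

plate: A = 240 × 170 = 40800.00, centroid at (120.00, 85.00).
removed quarter-circle: A = −¼π·60² = -2827.43, centroid at (25.46, 144.54).
ΣA = 37972.57 mm², ΣAx̄ = 4824000.00 mm³, ΣAȳ = 3059336.32 mm³.
x̄ = 4824000.00/37972.57 = 127.04 mm; ȳ = 3059336.32/37972.57 = 80.57 mm.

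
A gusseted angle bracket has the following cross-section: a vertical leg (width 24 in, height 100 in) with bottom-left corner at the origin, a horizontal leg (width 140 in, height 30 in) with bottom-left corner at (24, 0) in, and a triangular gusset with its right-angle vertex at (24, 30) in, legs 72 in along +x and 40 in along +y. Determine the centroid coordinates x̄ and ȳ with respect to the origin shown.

vertical leg: A = 24 × 100 = 2400.00, centroid at (12.00, 50.00).
horizontal leg: A = 140 × 30 = 4200.00, centroid at (94.00, 15.00).
gusset: A = ½·72·40 = 1440.00, centroid at (48.00, 43.33).
ΣA = 8040.00 in²
ΣAx̄ = (2400.00)(12.00) + (4200.00)(94.00) + (1440.00)(48.00) = 492720.00 in³
ΣAȳ = (2400.00)(50.00) + (4200.00)(15.00) + (1440.00)(43.33) = 245400.00 in³
x̄ = 492720.00 / 8040.00 = 61.28 in
ȳ = 245400.00 / 8040.00 = 30.52 in

x̄ = 61.28 in, ȳ = 30.52 in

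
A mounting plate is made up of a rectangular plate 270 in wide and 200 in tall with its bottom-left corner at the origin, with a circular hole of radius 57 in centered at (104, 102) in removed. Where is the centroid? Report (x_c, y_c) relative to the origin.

Part | A | x̄ᵢ | ȳᵢ | A·x̄ᵢ | A·ȳᵢ
plate | 54000.00 | 135.00 | 100.00 | 7290000.00 | 5400000.00
hole | -10207.03 | 104.00 | 102.00 | -1061531.59 | -1041117.52
Σ | 43792.97 |  |  | 6228468.41 | 4358882.48
x_c = 6228468.41 / 43792.97 = 142.23 in
y_c = 4358882.48 / 43792.97 = 99.53 in

x_c = 142.23 in, y_c = 99.53 in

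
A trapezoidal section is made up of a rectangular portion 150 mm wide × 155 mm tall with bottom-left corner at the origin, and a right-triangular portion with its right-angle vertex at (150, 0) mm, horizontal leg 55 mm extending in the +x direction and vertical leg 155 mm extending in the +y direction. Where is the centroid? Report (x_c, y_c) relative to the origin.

rectangular portion: A = 150 × 155 = 23250.00, centroid at (75.00, 77.50).
triangular portion: A = ½·55·155 = 4262.50, centroid at (168.33, 51.67).
ΣA = 27512.50 mm², ΣAx_c = 2461270.83 mm³, ΣAy_c = 2022104.17 mm³.
x_c = 2461270.83/27512.50 = 89.46 mm; y_c = 2022104.17/27512.50 = 73.50 mm.

x_c = 89.46 mm, y_c = 73.50 mm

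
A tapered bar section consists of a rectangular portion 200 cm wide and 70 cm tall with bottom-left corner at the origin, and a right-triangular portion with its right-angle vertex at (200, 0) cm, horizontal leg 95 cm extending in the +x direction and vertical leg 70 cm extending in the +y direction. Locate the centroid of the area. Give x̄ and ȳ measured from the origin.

x̄ = 125.27 cm, ȳ = 32.76 cm

rectangular portion: A = 200 × 70 = 14000.00, centroid at (100.00, 35.00).
triangular portion: A = ½·95·70 = 3325.00, centroid at (231.67, 23.33).
ΣA = 17325.00 cm², ΣAx̄ = 2170291.67 cm³, ΣAȳ = 567583.33 cm³.
x̄ = 2170291.67/17325.00 = 125.27 cm; ȳ = 567583.33/17325.00 = 32.76 cm.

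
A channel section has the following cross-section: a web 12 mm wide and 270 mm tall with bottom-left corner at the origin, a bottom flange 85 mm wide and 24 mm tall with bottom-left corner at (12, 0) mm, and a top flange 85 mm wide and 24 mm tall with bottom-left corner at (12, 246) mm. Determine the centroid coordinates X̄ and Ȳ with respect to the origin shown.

web: A = 12 × 270 = 3240.00, centroid at (6.00, 135.00).
bottom flange: A = 85 × 24 = 2040.00, centroid at (54.50, 12.00).
top flange: A = 85 × 24 = 2040.00, centroid at (54.50, 258.00).
ΣA = 7320.00 mm²
ΣAX̄ = (3240.00)(6.00) + (2040.00)(54.50) + (2040.00)(54.50) = 241800.00 mm³
ΣAȲ = (3240.00)(135.00) + (2040.00)(12.00) + (2040.00)(258.00) = 988200.00 mm³
X̄ = 241800.00 / 7320.00 = 33.03 mm
Ȳ = 988200.00 / 7320.00 = 135.00 mm

X̄ = 33.03 mm, Ȳ = 135.00 mm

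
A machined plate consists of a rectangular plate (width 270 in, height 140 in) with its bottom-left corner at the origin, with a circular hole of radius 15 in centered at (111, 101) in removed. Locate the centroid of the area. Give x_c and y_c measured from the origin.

x_c = 135.46 in, y_c = 69.41 in

plate: A = 270 × 140 = 37800.00, centroid at (135.00, 70.00).
hole: A = −π·15² = -706.86, centroid at (111.00, 101.00).
ΣA = 37093.14 in²
ΣAx_c = (37800.00)(135.00) + (-706.86)(111.00) = 5024538.72 in³
ΣAy_c = (37800.00)(70.00) + (-706.86)(101.00) = 2574607.31 in³
x_c = 5024538.72 / 37093.14 = 135.46 in
y_c = 2574607.31 / 37093.14 = 69.41 in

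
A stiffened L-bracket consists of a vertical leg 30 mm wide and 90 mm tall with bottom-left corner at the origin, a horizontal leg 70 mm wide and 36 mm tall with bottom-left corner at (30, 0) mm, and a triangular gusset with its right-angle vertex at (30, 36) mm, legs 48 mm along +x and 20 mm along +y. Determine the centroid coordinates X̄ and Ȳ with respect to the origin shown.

X̄ = 39.72 mm, Ȳ = 32.87 mm

vertical leg: A = 30 × 90 = 2700.00, centroid at (15.00, 45.00).
horizontal leg: A = 70 × 36 = 2520.00, centroid at (65.00, 18.00).
gusset: A = ½·48·20 = 480.00, centroid at (46.00, 42.67).
ΣA = 5700.00 mm²
ΣAX̄ = (2700.00)(15.00) + (2520.00)(65.00) + (480.00)(46.00) = 226380.00 mm³
ΣAȲ = (2700.00)(45.00) + (2520.00)(18.00) + (480.00)(42.67) = 187340.00 mm³
X̄ = 226380.00 / 5700.00 = 39.72 mm
Ȳ = 187340.00 / 5700.00 = 32.87 mm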